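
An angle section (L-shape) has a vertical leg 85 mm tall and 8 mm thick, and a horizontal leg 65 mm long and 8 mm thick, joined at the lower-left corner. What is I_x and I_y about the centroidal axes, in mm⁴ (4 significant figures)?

I_x ≈ 8.164 × 10⁵ mm⁴, I_y ≈ 4.154 × 10⁵ mm⁴

Break the section into simple shapes (no overlaps), measuring from the bottom-left corner of the bounding box.
Vertical leg: 8 × 85, A = 680 mm², y = 42.5 mm, Ī = 409 417 mm⁴.
Horizontal leg (remainder): 57 × 8, A = 456 mm², y = 4 mm, Ī = 2 432 mm⁴.
Centroid: ȳ = ΣA·y / ΣA = 27.0458 mm.
Transfer each piece to the centroidal x-axis using Ī + A·d² with d = y − 27.0458:
  vertical leg: d = 15.4542 mm → contributes +571 823 mm⁴
  horizontal leg (remainder): d = -23.0458 mm → contributes +244 617 mm⁴
Total I = 816 440 mm⁴.
For the y-axis: x̄ = 17.0458 mm.
Repeating about the centroidal y-axis gives I_y = 415 400 mm⁴.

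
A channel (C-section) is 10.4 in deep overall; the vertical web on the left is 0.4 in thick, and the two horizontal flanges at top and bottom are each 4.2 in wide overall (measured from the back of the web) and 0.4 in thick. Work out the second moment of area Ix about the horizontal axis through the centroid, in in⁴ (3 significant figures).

Ix ≈ 114 in⁴

Treat the section as a set of non-overlapping primitives; coordinates are from the bounding-box lower-left.
Web: 0.4 × 10.4, A = 4.16 in², y = 5.2 in, Ī = 37.495 in⁴.
Top flange (beyond web): 3.8 × 0.4, A = 1.52 in², y = 10.2 in, Ī = 0.020267 in⁴.
Bottom flange (beyond web): 3.8 × 0.4, A = 1.52 in², y = 0.2 in, Ī = 0.020267 in⁴.
By symmetry the centroid is at mid-height, ȳ = 5.2 in.
Transfer each piece to the horizontal axis through the centroid using Ī + A·d² with d = y − 5.2:
  web: d = 0 in → contributes +37.495 in⁴
  top flange (beyond web): d = 5 in → contributes +38.02 in⁴
  bottom flange (beyond web): d = -5 in → contributes +38.02 in⁴
Total I = 113.54 in⁴.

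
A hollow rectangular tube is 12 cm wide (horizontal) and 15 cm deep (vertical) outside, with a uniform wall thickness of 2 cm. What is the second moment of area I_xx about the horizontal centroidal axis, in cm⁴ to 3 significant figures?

Break the section into simple shapes (no overlaps), measuring from the bottom-left corner of the bounding box.
Outer rectangle: 12 × 15, A = 180 cm², y = 7.5 cm, Ī = 3 375 cm⁴.
Inner void (subtracted): 8 × 11, A = 88 cm², y = 7.5 cm, Ī = 887.33 cm⁴.
By symmetry the centroid is at mid-height, ȳ = 7.5 cm.
All pieces are centred on the horizontal centroidal axis, so I = ΣĪ (holes subtracted) = 2487.7 cm⁴.

I_xx ≈ 2490 cm⁴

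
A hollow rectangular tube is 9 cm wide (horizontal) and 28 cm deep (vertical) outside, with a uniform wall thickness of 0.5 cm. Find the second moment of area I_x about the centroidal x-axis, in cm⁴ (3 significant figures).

I_x ≈ 3340 cm⁴

Break the section into simple shapes (no overlaps), measuring from the bottom-left corner of the bounding box.
Outer rectangle: 9 × 28, A = 252 cm², y = 14 cm, Ī = 16 464 cm⁴.
Inner void (subtracted): 8 × 27, A = 216 cm², y = 14 cm, Ī = 13 122 cm⁴.
By symmetry the centroid is at mid-height, ȳ = 14 cm.
All pieces are centred on the centroidal x-axis, so I = ΣĪ (holes subtracted) = 3 342 cm⁴.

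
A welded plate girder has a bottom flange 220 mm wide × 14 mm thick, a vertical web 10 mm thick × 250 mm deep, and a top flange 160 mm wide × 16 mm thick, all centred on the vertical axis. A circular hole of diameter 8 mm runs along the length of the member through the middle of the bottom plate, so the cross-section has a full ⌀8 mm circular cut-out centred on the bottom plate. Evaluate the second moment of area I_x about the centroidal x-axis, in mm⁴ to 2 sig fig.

Split into non-overlapping primitives; take the origin at the lower-left of the bounding box.
Bottom plate: 220 × 14, A = 3 080 mm², y = 7 mm, Ī = 50 307 mm⁴.
Web plate: 10 × 250, A = 2 500 mm², y = 139 mm, Ī = 13 020 833 mm⁴.
Top plate: 160 × 16, A = 2 560 mm², y = 272 mm, Ī = 54 613 mm⁴.
Hole (subtracted): ⌀8, A = 50.27 mm², y = 7 mm, Ī = 201.1 mm⁴.
Centroid: ȳ = ΣA·y / ΣA = 131.7 mm.
Transfer each piece to the centroidal x-axis using Ī + A·d² with d = y − 131.7:
  bottom plate: d = -124.7 mm → contributes +47 907 569 mm⁴
  web plate: d = 7.348 mm → contributes +13 155 823 mm⁴
  top plate: d = 140.3 mm → contributes +50 480 511 mm⁴
  hole: d = -124.7 mm → contributes −781 230 mm⁴
Total I = 110 762 673 mm⁴.

I_x ≈ 1.1 × 10⁸ mm⁴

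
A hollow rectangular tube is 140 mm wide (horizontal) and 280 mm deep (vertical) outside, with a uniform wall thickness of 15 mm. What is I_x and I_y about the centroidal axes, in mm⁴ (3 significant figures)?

I_x ≈ 1.13 × 10⁸ mm⁴, I_y ≈ 3.63 × 10⁷ mm⁴

Break the section into simple shapes (no overlaps), measuring from the bottom-left corner of the bounding box.
Outer rectangle: 140 × 280, A = 39 200 mm², y = 140 mm, Ī = 256 106 667 mm⁴.
Inner void (subtracted): 110 × 250, A = 27 500 mm², y = 140 mm, Ī = 143 229 167 mm⁴.
By symmetry the centroid is at mid-height, ȳ = 140 mm.
All pieces are centred on the centroidal x-axis, so I = ΣĪ (holes subtracted) = 112 877 500 mm⁴.
Repeating about the centroidal y-axis gives I_y = 36 297 500 mm⁴.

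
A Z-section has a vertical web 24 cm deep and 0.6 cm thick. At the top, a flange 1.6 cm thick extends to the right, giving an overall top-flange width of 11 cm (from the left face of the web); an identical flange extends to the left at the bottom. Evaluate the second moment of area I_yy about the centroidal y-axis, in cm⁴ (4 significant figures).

Split into non-overlapping primitives; take the origin at the lower-left of the bounding box.
Web: 0.6 × 24, A = 14.4 cm², x = 10.7 cm, Ī = 0.432 cm⁴.
Top flange (beyond web): 10.4 × 1.6, A = 16.64 cm², x = 16.2 cm, Ī = 149.982 cm⁴.
Bottom flange (beyond web): 10.4 × 1.6, A = 16.64 cm², x = 5.2 cm, Ī = 149.982 cm⁴.
Centroid: x̄ = ΣA·x / ΣA = 10.7 cm.
Transfer each piece to the centroidal y-axis using Ī + A·d² with d = x − 10.7:
  web: d = 0 cm → contributes +0.432 cm⁴
  top flange (beyond web): d = 5.5 cm → contributes +653.342 cm⁴
  bottom flange (beyond web): d = -5.5 cm → contributes +653.342 cm⁴
Total I = 1307.12 cm⁴.

I_yy ≈ 1307 cm⁴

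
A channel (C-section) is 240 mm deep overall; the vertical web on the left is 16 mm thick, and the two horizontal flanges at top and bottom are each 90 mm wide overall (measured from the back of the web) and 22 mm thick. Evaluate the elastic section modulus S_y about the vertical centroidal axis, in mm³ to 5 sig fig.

Treat the section as a set of non-overlapping primitives; coordinates are from the bounding-box lower-left.
Web: 16 × 240, A = 3 840 mm², x = 8 mm, Ī = 81 920 mm⁴.
Top flange (beyond web): 74 × 22, A = 1 628 mm², x = 53 mm, Ī = 742910.7 mm⁴.
Bottom flange (beyond web): 74 × 22, A = 1 628 mm², x = 53 mm, Ī = 742910.7 mm⁴.
Centroid: x̄ = ΣA·x / ΣA = 28.64825 mm.
Transfer each piece to the vertical centroidal axis using Ī + A·d² with d = x − 28.64825:
  web: d = -20.64825 mm → contributes +1 719 105 mm⁴
  top flange (beyond web): d = 24.35175 mm → contributes +1 708 327 mm⁴
  bottom flange (beyond web): d = 24.35175 mm → contributes +1 708 327 mm⁴
Total I = 5 135 759 mm⁴.
Extreme fibre distance c = 61.35175 mm; S = I/c = 83710.07 mm³.

S_y ≈ 8.3710 × 10⁴ mm³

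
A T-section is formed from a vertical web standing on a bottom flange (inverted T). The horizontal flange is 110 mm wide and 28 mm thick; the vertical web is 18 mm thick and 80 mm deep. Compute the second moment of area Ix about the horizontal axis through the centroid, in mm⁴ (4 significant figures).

Break the section into simple shapes (no overlaps), measuring from the bottom-left corner of the bounding box.
Flange: 110 × 28, A = 3 080 mm², y = 14 mm, Ī = 201 227 mm⁴.
Web: 18 × 80, A = 1 440 mm², y = 68 mm, Ī = 768 000 mm⁴.
Centroid: ȳ = ΣA·y / ΣA = 31.2035 mm.
Transfer each piece to the horizontal axis through the centroid using Ī + A·d² with d = y − 31.2035:
  flange: d = -17.2035 mm → contributes +1 112 789 mm⁴
  web: d = 36.7965 mm → contributes +2 717 730 mm⁴
Total I = 3 830 519 mm⁴.

Ix ≈ 3.831 × 10⁶ mm⁴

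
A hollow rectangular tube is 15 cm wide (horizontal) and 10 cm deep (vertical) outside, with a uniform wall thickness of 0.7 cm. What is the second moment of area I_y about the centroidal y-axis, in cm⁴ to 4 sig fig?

I_y ≈ 1010 cm⁴

Decompose the section into non-overlapping parts with the origin at the bottom-left of its bounding rectangle.
Outer rectangle: 15 × 10, A = 150 cm², x = 7.5 cm, Ī = 2812.5 cm⁴.
Inner void (subtracted): 13.6 × 8.6, A = 116.96 cm², x = 7.5 cm, Ī = 1802.74 cm⁴.
By symmetry the centroid is at mid-width, x̄ = 7.5 cm.
All pieces are centred on the centroidal y-axis, so I = ΣĪ (holes subtracted) = 1009.76 cm⁴.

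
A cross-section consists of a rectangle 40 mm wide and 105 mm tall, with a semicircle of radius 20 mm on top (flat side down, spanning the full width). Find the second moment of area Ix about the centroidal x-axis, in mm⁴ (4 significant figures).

Ix ≈ 5.909 × 10⁶ mm⁴

Split into non-overlapping primitives; take the origin at the lower-left of the bounding box.
Rectangular body: 40 × 105, A = 4 200 mm², y = 52.5 mm, Ī = 3 858 750 mm⁴.
Semicircular cap: semicircle r = 20, A = 628.319 mm², y = 113.488 mm, Ī = 17561.1 mm⁴.
Centroid: ȳ = ΣA·y / ΣA = 60.4365 mm.
Transfer each piece to the centroidal x-axis using Ī + A·d² with d = y − 60.4365:
  rectangular body: d = -7.93652 mm → contributes +4 123 301 mm⁴
  semicircular cap: d = 53.0517 mm → contributes +1 785 956 mm⁴
Total I = 5 909 257 mm⁴.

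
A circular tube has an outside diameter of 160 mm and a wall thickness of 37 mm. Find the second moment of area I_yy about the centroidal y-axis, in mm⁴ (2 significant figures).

Break the section into simple shapes (no overlaps), measuring from the bottom-left corner of the bounding box.
Outer circle: ⌀160, A = 20 106 mm², x = 80 mm, Ī = 32 169 909 mm⁴.
Bore (subtracted): ⌀86, A = 5 809 mm², x = 80 mm, Ī = 2 685 120 mm⁴.
By symmetry the centroid is at mid-width, x̄ = 80 mm.
All pieces are centred on the centroidal y-axis, so I = ΣĪ (holes subtracted) = 29 484 789 mm⁴.

I_yy ≈ 2.9 × 10⁷ mm⁴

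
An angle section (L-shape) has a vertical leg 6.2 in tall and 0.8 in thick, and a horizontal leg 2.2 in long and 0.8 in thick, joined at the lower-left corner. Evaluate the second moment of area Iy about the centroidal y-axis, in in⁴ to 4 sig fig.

Iy ≈ 1.553 in⁴

Treat the section as a set of non-overlapping primitives; coordinates are from the bounding-box lower-left.
Vertical leg: 0.8 × 6.2, A = 4.96 in², x = 0.4 in, Ī = 0.264533 in⁴.
Horizontal leg (remainder): 1.4 × 0.8, A = 1.12 in², x = 1.5 in, Ī = 0.182933 in⁴.
Centroid: x̄ = ΣA·x / ΣA = 0.602632 in.
Transfer each piece to the centroidal y-axis using Ī + A·d² with d = x − 0.602632:
  vertical leg: d = -0.202632 in → contributes +0.468189 in⁴
  horizontal leg (remainder): d = 0.897368 in → contributes +1.08484 in⁴
Total I = 1.55302 in⁴.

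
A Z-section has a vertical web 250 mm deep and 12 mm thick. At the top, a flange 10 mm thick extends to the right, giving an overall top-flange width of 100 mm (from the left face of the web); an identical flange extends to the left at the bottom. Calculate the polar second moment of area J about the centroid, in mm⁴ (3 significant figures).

Decompose the section into non-overlapping parts with the origin at the bottom-left of its bounding rectangle.
Web: 12 × 250, A = 3 000 mm², y = 125 mm, Ī = 15 625 000 mm⁴.
Top flange (beyond web): 88 × 10, A = 880 mm², y = 245 mm, Ī = 7333.3 mm⁴.
Bottom flange (beyond web): 88 × 10, A = 880 mm², y = 5 mm, Ī = 7333.3 mm⁴.
Centroid: ȳ = ΣA·y / ΣA = 125 mm.
Transfer each piece to the centroidal x-axis using Ī + A·d² with d = y − 125:
  web: d = 0 mm → contributes +15 625 000 mm⁴
  top flange (beyond web): d = 120 mm → contributes +12 679 333 mm⁴
  bottom flange (beyond web): d = -120 mm → contributes +12 679 333 mm⁴
Total I = 40 983 667 mm⁴.
For the y-axis: x̄ = 94 mm.
Repeating about the centroidal y-axis gives I_y = 5 571 787 mm⁴.
Polar second moment: J = I_x + I_y = 46 555 453 mm⁴.

J ≈ 4.66 × 10⁷ mm⁴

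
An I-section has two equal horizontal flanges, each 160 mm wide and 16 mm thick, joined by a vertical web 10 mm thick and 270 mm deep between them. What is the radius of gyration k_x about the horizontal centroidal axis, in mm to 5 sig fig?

k_x ≈ 124.50 mm

Decompose the section into non-overlapping parts with the origin at the bottom-left of its bounding rectangle.
Bottom flange: 160 × 16, A = 2 560 mm², y = 8 mm, Ī = 54613.33 mm⁴.
Web: 10 × 270, A = 2 700 mm², y = 151 mm, Ī = 16 402 500 mm⁴.
Top flange: 160 × 16, A = 2 560 mm², y = 294 mm, Ī = 54613.33 mm⁴.
By symmetry the centroid is at mid-height, ȳ = 151 mm.
Transfer each piece to the horizontal centroidal axis using Ī + A·d² with d = y − 151:
  bottom flange: d = -143 mm → contributes +52 404 053 mm⁴
  web: d = 0 mm → contributes +16 402 500 mm⁴
  top flange: d = 143 mm → contributes +52 404 053 mm⁴
Total I = 121 210 607 mm⁴.
Radius of gyration: k = √(I/A) = √(121 210 607 / 7 820) = 124.4993 mm.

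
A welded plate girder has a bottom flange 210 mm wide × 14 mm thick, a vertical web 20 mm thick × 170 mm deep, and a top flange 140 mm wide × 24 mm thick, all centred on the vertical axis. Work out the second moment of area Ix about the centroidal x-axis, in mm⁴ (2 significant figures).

Break the section into simple shapes (no overlaps), measuring from the bottom-left corner of the bounding box.
Bottom plate: 210 × 14, A = 2 940 mm², y = 7 mm, Ī = 48 020 mm⁴.
Web plate: 20 × 170, A = 3 400 mm², y = 99 mm, Ī = 8 188 333 mm⁴.
Top plate: 140 × 24, A = 3 360 mm², y = 196 mm, Ī = 161 280 mm⁴.
Centroid: ȳ = ΣA·y / ΣA = 104.7 mm.
Transfer each piece to the centroidal x-axis using Ī + A·d² with d = y − 104.7:
  bottom plate: d = -97.72 mm → contributes +28 120 057 mm⁴
  web plate: d = -5.715 mm → contributes +8 299 400 mm⁴
  top plate: d = 91.28 mm → contributes +28 159 712 mm⁴
Total I = 64 579 168 mm⁴.

Ix ≈ 6.5 × 10⁷ mm⁴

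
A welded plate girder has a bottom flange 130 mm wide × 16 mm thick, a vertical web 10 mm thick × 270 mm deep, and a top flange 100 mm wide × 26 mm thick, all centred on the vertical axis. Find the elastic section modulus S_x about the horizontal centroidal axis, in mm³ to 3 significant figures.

S_x ≈ 7.06 × 10⁵ mm³

Decompose the section into non-overlapping parts with the origin at the bottom-left of its bounding rectangle.
Bottom plate: 130 × 16, A = 2 080 mm², y = 8 mm, Ī = 44 373 mm⁴.
Web plate: 10 × 270, A = 2 700 mm², y = 151 mm, Ī = 16 402 500 mm⁴.
Top plate: 100 × 26, A = 2 600 mm², y = 299 mm, Ī = 146 467 mm⁴.
Centroid: ȳ = ΣA·y / ΣA = 162.84 mm.
Transfer each piece to the horizontal centroidal axis using Ī + A·d² with d = y − 162.84:
  bottom plate: d = -154.84 mm → contributes +49 911 583 mm⁴
  web plate: d = -11.837 mm → contributes +16 780 835 mm⁴
  top plate: d = 136.16 mm → contributes +48 351 127 mm⁴
Total I = 115 043 545 mm⁴.
Extreme fibre distance c = 162.84 mm; S = I/c = 706 493 mm³.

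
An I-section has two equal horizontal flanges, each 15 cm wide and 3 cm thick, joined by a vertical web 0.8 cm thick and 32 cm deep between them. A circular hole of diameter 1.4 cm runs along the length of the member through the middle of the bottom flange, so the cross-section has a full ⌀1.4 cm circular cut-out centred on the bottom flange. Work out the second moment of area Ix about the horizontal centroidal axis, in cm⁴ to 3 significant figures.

Decompose the section into non-overlapping parts with the origin at the bottom-left of its bounding rectangle.
Bottom flange: 15 × 3, A = 45 cm², y = 1.5 cm, Ī = 33.75 cm⁴.
Web: 0.8 × 32, A = 25.6 cm², y = 19 cm, Ī = 2184.5 cm⁴.
Top flange: 15 × 3, A = 45 cm², y = 36.5 cm, Ī = 33.75 cm⁴.
Hole (subtracted): ⌀1.4, A = 1.5394 cm², y = 1.5 cm, Ī = 0.18857 cm⁴.
Centroid: ȳ = ΣA·y / ΣA = 19.236 cm.
Transfer each piece to the horizontal centroidal axis using Ī + A·d² with d = y − 19.236:
  bottom flange: d = -17.736 cm → contributes +14 189 cm⁴
  web: d = -0.23618 cm → contributes +2 186 cm⁴
  top flange: d = 17.264 cm → contributes +13 446 cm⁴
  hole: d = -17.736 cm → contributes −484.43 cm⁴
Total I = 29 337 cm⁴.

Ix ≈ 2.93 × 10⁴ cm⁴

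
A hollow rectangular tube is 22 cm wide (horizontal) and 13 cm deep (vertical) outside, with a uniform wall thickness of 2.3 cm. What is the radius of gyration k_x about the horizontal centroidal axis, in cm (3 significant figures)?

k_x ≈ 4.76 cm

Decompose the section into non-overlapping parts with the origin at the bottom-left of its bounding rectangle.
Outer rectangle: 22 × 13, A = 286 cm², y = 6.5 cm, Ī = 4027.8 cm⁴.
Inner void (subtracted): 17.4 × 8.4, A = 146.16 cm², y = 6.5 cm, Ī = 859.42 cm⁴.
By symmetry the centroid is at mid-height, ȳ = 6.5 cm.
All pieces are centred on the horizontal centroidal axis, so I = ΣĪ (holes subtracted) = 3168.4 cm⁴.
Radius of gyration: k = √(I/A) = √(3168.4 / 139.84) = 4.76 cm.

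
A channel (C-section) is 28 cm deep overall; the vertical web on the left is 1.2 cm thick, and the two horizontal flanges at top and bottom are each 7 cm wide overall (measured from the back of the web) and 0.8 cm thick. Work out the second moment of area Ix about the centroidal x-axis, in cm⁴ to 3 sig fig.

Decompose the section into non-overlapping parts with the origin at the bottom-left of its bounding rectangle.
Web: 1.2 × 28, A = 33.6 cm², y = 14 cm, Ī = 2195.2 cm⁴.
Top flange (beyond web): 5.8 × 0.8, A = 4.64 cm², y = 27.6 cm, Ī = 0.24747 cm⁴.
Bottom flange (beyond web): 5.8 × 0.8, A = 4.64 cm², y = 0.4 cm, Ī = 0.24747 cm⁴.
By symmetry the centroid is at mid-height, ȳ = 14 cm.
Transfer each piece to the centroidal x-axis using Ī + A·d² with d = y − 14:
  web: d = 0 cm → contributes +2195.2 cm⁴
  top flange (beyond web): d = 13.6 cm → contributes +858.46 cm⁴
  bottom flange (beyond web): d = -13.6 cm → contributes +858.46 cm⁴
Total I = 3912.1 cm⁴.

Ix ≈ 3910 cm⁴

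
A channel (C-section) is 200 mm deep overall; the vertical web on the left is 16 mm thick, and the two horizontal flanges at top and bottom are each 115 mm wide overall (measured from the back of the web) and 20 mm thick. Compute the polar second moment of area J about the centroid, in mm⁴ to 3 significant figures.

Treat the section as a set of non-overlapping primitives; coordinates are from the bounding-box lower-left.
Web: 16 × 200, A = 3 200 mm², y = 100 mm, Ī = 10 666 667 mm⁴.
Top flange (beyond web): 99 × 20, A = 1 980 mm², y = 190 mm, Ī = 66 000 mm⁴.
Bottom flange (beyond web): 99 × 20, A = 1 980 mm², y = 10 mm, Ī = 66 000 mm⁴.
By symmetry the centroid is at mid-height, ȳ = 100 mm.
Transfer each piece to the centroidal x-axis using Ī + A·d² with d = y − 100:
  web: d = 0 mm → contributes +10 666 667 mm⁴
  top flange (beyond web): d = 90 mm → contributes +16 104 000 mm⁴
  bottom flange (beyond web): d = -90 mm → contributes +16 104 000 mm⁴
Total I = 42 874 667 mm⁴.
For the y-axis: x̄ = 39.802 mm.
Repeating about the centroidal y-axis gives I_y = 9 154 105 mm⁴.
Polar second moment: J = I_x + I_y = 52 028 772 mm⁴.

J ≈ 5.20 × 10⁷ mm⁴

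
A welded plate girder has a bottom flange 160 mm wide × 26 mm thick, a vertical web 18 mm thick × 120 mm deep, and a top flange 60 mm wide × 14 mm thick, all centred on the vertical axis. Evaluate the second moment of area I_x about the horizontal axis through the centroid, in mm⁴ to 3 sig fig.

Treat the section as a set of non-overlapping primitives; coordinates are from the bounding-box lower-left.
Bottom plate: 160 × 26, A = 4 160 mm², y = 13 mm, Ī = 234 347 mm⁴.
Web plate: 18 × 120, A = 2 160 mm², y = 86 mm, Ī = 2 592 000 mm⁴.
Top plate: 60 × 14, A = 840 mm², y = 153 mm, Ī = 13 720 mm⁴.
Centroid: ȳ = ΣA·y / ΣA = 51.447 mm.
Transfer each piece to the horizontal axis through the centroid using Ī + A·d² with d = y − 51.447:
  bottom plate: d = -38.447 mm → contributes +6 383 518 mm⁴
  web plate: d = 34.553 mm → contributes +5 170 856 mm⁴
  top plate: d = 101.55 mm → contributes +8 676 662 mm⁴
Total I = 20 231 036 mm⁴.

I_x ≈ 2.02 × 10⁷ mm⁴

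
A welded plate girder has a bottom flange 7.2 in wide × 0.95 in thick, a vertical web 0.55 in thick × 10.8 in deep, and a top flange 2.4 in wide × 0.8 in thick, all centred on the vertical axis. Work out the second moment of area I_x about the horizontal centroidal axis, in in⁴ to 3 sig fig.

I_x ≈ 302 in⁴

Decompose the section into non-overlapping parts with the origin at the bottom-left of its bounding rectangle.
Bottom plate: 7.2 × 0.95, A = 6.84 in², y = 0.475 in, Ī = 0.51443 in⁴.
Web plate: 0.55 × 10.8, A = 5.94 in², y = 6.35 in, Ī = 57.737 in⁴.
Top plate: 2.4 × 0.8, A = 1.92 in², y = 12.15 in, Ī = 0.1024 in⁴.
Centroid: ȳ = ΣA·y / ΣA = 4.3739 in.
Transfer each piece to the horizontal centroidal axis using Ī + A·d² with d = y − 4.3739:
  bottom plate: d = -3.8989 in → contributes +104.49 in⁴
  web plate: d = 1.9761 in → contributes +80.933 in⁴
  top plate: d = 7.7761 in → contributes +116.2 in⁴
Total I = 301.62 in⁴.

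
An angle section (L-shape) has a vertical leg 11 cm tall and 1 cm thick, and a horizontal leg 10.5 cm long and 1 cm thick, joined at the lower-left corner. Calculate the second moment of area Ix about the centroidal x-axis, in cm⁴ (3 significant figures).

Ix ≈ 239 cm⁴

Decompose the section into non-overlapping parts with the origin at the bottom-left of its bounding rectangle.
Vertical leg: 1 × 11, A = 11 cm², y = 5.5 cm, Ī = 110.92 cm⁴.
Horizontal leg (remainder): 9.5 × 1, A = 9.5 cm², y = 0.5 cm, Ī = 0.79167 cm⁴.
Centroid: ȳ = ΣA·y / ΣA = 3.1829 cm.
Transfer each piece to the centroidal x-axis using Ī + A·d² with d = y − 3.1829:
  vertical leg: d = 2.3171 cm → contributes +169.97 cm⁴
  horizontal leg (remainder): d = -2.6829 cm → contributes +69.174 cm⁴
Total I = 239.15 cm⁴.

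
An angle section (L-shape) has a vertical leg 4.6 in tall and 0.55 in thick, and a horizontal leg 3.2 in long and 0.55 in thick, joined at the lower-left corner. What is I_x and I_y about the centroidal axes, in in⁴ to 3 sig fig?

Split into non-overlapping primitives; take the origin at the lower-left of the bounding box.
Vertical leg: 0.55 × 4.6, A = 2.53 in², y = 2.3 in, Ī = 4.4612 in⁴.
Horizontal leg (remainder): 2.65 × 0.55, A = 1.4575 in², y = 0.275 in, Ī = 0.036741 in⁴.
Centroid: ȳ = ΣA·y / ΣA = 1.5598 in.
Transfer each piece to the centroidal x-axis using Ī + A·d² with d = y − 1.5598:
  vertical leg: d = 0.74017 in → contributes +5.8473 in⁴
  horizontal leg (remainder): d = -1.2848 in → contributes +2.4428 in⁴
Total I = 8.2901 in⁴.
For the y-axis: x̄ = 0.85983 in.
Repeating about the centroidal y-axis gives I_y = 3.2841 in⁴.

I_x ≈ 8.29 in⁴, I_y ≈ 3.28 in⁴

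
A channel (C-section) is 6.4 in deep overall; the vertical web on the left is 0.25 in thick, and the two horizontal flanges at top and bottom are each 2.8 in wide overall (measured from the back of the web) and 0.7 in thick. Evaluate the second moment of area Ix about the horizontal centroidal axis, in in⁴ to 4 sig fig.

Ix ≈ 34.60 in⁴

Decompose the section into non-overlapping parts with the origin at the bottom-left of its bounding rectangle.
Web: 0.25 × 6.4, A = 1.6 in², y = 3.2 in, Ī = 5.46133 in⁴.
Top flange (beyond web): 2.55 × 0.7, A = 1.785 in², y = 6.05 in, Ī = 0.0728875 in⁴.
Bottom flange (beyond web): 2.55 × 0.7, A = 1.785 in², y = 0.35 in, Ī = 0.0728875 in⁴.
By symmetry the centroid is at mid-height, ȳ = 3.2 in.
Transfer each piece to the horizontal centroidal axis using Ī + A·d² with d = y − 3.2:
  web: d = 0 in → contributes +5.46133 in⁴
  top flange (beyond web): d = 2.85 in → contributes +14.5716 in⁴
  bottom flange (beyond web): d = -2.85 in → contributes +14.5716 in⁴
Total I = 34.6044 in⁴.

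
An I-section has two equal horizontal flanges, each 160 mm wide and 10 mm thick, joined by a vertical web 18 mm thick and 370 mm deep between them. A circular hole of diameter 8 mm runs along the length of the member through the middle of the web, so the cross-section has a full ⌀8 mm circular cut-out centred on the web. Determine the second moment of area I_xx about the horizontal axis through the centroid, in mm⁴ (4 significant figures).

Treat the section as a set of non-overlapping primitives; coordinates are from the bounding-box lower-left.
Bottom flange: 160 × 10, A = 1 600 mm², y = 5 mm, Ī = 13333.3 mm⁴.
Web: 18 × 370, A = 6 660 mm², y = 195 mm, Ī = 75 979 500 mm⁴.
Top flange: 160 × 10, A = 1 600 mm², y = 385 mm, Ī = 13333.3 mm⁴.
Hole (subtracted): ⌀8, A = 50.2655 mm², y = 195 mm, Ī = 201.062 mm⁴.
By symmetry the centroid is at mid-height, ȳ = 195 mm.
Transfer each piece to the horizontal axis through the centroid using Ī + A·d² with d = y − 195:
  bottom flange: d = -190 mm → contributes +57 773 333 mm⁴
  web: d = 0 mm → contributes +75 979 500 mm⁴
  top flange: d = 190 mm → contributes +57 773 333 mm⁴
  hole: d = 0 mm → contributes −201.062 mm⁴
Total I = 191 525 966 mm⁴.

I_xx ≈ 1.915 × 10⁸ mm⁴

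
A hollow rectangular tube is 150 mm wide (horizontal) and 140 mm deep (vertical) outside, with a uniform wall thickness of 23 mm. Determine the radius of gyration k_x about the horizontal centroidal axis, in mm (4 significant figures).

Treat the section as a set of non-overlapping primitives; coordinates are from the bounding-box lower-left.
Outer rectangle: 150 × 140, A = 21 000 mm², y = 70 mm, Ī = 34 300 000 mm⁴.
Inner void (subtracted): 104 × 94, A = 9 776 mm², y = 70 mm, Ī = 7 198 395 mm⁴.
By symmetry the centroid is at mid-height, ȳ = 70 mm.
All pieces are centred on the horizontal centroidal axis, so I = ΣĪ (holes subtracted) = 27 101 605 mm⁴.
Radius of gyration: k = √(I/A) = √(27 101 605 / 11 224) = 49.1387 mm.

k_x ≈ 49.14 mm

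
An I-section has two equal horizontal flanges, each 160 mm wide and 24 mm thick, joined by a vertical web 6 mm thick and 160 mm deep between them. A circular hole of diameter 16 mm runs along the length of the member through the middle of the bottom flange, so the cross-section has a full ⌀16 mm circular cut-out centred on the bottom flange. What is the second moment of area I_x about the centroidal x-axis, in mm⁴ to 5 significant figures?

I_x ≈ 6.5675 × 10⁷ mm⁴

Break the section into simple shapes (no overlaps), measuring from the bottom-left corner of the bounding box.
Bottom flange: 160 × 24, A = 3 840 mm², y = 12 mm, Ī = 184 320 mm⁴.
Web: 6 × 160, A = 960 mm², y = 104 mm, Ī = 2 048 000 mm⁴.
Top flange: 160 × 24, A = 3 840 mm², y = 196 mm, Ī = 184 320 mm⁴.
Hole (subtracted): ⌀16, A = 201.0619 mm², y = 12 mm, Ī = 3216.991 mm⁴.
Centroid: ȳ = ΣA·y / ΣA = 106.1919 mm.
Transfer each piece to the centroidal x-axis using Ī + A·d² with d = y − 106.1919:
  bottom flange: d = -94.19195 mm → contributes +34 253 271 mm⁴
  web: d = -2.191946 mm → contributes +2 052 612 mm⁴
  top flange: d = 89.80805 mm → contributes +31 155 788 mm⁴
  hole: d = -94.19195 mm → contributes −1 787 063 mm⁴
Total I = 65 674 609 mm⁴.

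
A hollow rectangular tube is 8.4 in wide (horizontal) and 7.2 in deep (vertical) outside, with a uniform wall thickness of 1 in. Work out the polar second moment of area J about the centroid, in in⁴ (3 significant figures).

J ≈ 428 in⁴

Treat the section as a set of non-overlapping primitives; coordinates are from the bounding-box lower-left.
Outer rectangle: 8.4 × 7.2, A = 60.48 in², y = 3.6 in, Ī = 261.27 in⁴.
Inner void (subtracted): 6.4 × 5.2, A = 33.28 in², y = 3.6 in, Ī = 74.991 in⁴.
By symmetry the centroid is at mid-height, ȳ = 3.6 in.
All pieces are centred on the centroidal x-axis, so I = ΣĪ (holes subtracted) = 186.28 in⁴.
Repeating about the centroidal y-axis gives I_y = 242.03 in⁴.
Polar second moment: J = I_x + I_y = 428.31 in⁴.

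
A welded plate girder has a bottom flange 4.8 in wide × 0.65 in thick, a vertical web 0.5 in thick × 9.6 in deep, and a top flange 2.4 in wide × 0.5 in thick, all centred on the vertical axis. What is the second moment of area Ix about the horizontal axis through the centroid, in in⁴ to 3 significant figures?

Break the section into simple shapes (no overlaps), measuring from the bottom-left corner of the bounding box.
Bottom plate: 4.8 × 0.65, A = 3.12 in², y = 0.325 in, Ī = 0.10985 in⁴.
Web plate: 0.5 × 9.6, A = 4.8 in², y = 5.45 in, Ī = 36.864 in⁴.
Top plate: 2.4 × 0.5, A = 1.2 in², y = 10.5 in, Ī = 0.025 in⁴.
Centroid: ȳ = ΣA·y / ΣA = 4.3612 in.
Transfer each piece to the horizontal axis through the centroid using Ī + A·d² with d = y − 4.3612:
  bottom plate: d = -4.0362 in → contributes +50.937 in⁴
  web plate: d = 1.0888 in → contributes +42.554 in⁴
  top plate: d = 6.1388 in → contributes +45.247 in⁴
Total I = 138.74 in⁴.

Ix ≈ 139 in⁴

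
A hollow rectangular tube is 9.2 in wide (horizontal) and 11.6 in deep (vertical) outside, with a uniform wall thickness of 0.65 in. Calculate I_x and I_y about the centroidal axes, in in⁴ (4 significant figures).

I_x ≈ 477.3 in⁴, I_y ≈ 329.5 in⁴

Treat the section as a set of non-overlapping primitives; coordinates are from the bounding-box lower-left.
Outer rectangle: 9.2 × 11.6, A = 106.72 in², y = 5.8 in, Ī = 1196.69 in⁴.
Inner void (subtracted): 7.9 × 10.3, A = 81.37 in², y = 5.8 in, Ī = 719.379 in⁴.
By symmetry the centroid is at mid-height, ȳ = 5.8 in.
All pieces are centred on the centroidal x-axis, so I = ΣĪ (holes subtracted) = 477.308 in⁴.
Repeating about the centroidal y-axis gives I_y = 329.54 in⁴.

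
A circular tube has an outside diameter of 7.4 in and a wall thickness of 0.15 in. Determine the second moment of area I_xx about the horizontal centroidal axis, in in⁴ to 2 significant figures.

Treat the section as a set of non-overlapping primitives; coordinates are from the bounding-box lower-left.
Outer circle: ⌀7.4, A = 43.01 in², y = 3.7 in, Ī = 147.2 in⁴.
Bore (subtracted): ⌀7.1, A = 39.59 in², y = 3.7 in, Ī = 124.7 in⁴.
By symmetry the centroid is at mid-height, ȳ = 3.7 in.
All pieces are centred on the horizontal centroidal axis, so I = ΣĪ (holes subtracted) = 22.46 in⁴.

I_xx ≈ 22 in⁴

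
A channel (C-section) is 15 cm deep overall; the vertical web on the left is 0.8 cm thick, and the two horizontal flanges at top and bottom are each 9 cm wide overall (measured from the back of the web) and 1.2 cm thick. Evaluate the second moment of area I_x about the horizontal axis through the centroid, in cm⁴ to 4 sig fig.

Split into non-overlapping primitives; take the origin at the lower-left of the bounding box.
Web: 0.8 × 15, A = 12 cm², y = 7.5 cm, Ī = 225 cm⁴.
Top flange (beyond web): 8.2 × 1.2, A = 9.84 cm², y = 14.4 cm, Ī = 1.1808 cm⁴.
Bottom flange (beyond web): 8.2 × 1.2, A = 9.84 cm², y = 0.6 cm, Ī = 1.1808 cm⁴.
By symmetry the centroid is at mid-height, ȳ = 7.5 cm.
Transfer each piece to the horizontal axis through the centroid using Ī + A·d² with d = y − 7.5:
  web: d = 0 cm → contributes +225 cm⁴
  top flange (beyond web): d = 6.9 cm → contributes +469.663 cm⁴
  bottom flange (beyond web): d = -6.9 cm → contributes +469.663 cm⁴
Total I = 1164.33 cm⁴.

I_x ≈ 1164 cm⁴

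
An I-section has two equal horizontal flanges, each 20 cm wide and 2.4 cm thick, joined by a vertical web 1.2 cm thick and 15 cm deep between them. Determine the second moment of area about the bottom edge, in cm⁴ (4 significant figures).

I_base ≈ 1.882 × 10⁴ cm⁴

Treat the section as a set of non-overlapping primitives; coordinates are from the bounding-box lower-left.
Bottom flange: 20 × 2.4, A = 48 cm², y = 1.2 cm, Ī = 23.04 cm⁴.
Web: 1.2 × 15, A = 18 cm², y = 9.9 cm, Ī = 337.5 cm⁴.
Top flange: 20 × 2.4, A = 48 cm², y = 18.6 cm, Ī = 23.04 cm⁴.
Transfer each piece to the base of the section using Ī + A·d² with d = y − 0:
  bottom flange: d = 1.2 cm → contributes +92.16 cm⁴
  web: d = 9.9 cm → contributes +2101.68 cm⁴
  top flange: d = 18.6 cm → contributes +16629.1 cm⁴
Total I = 18 823 cm⁴.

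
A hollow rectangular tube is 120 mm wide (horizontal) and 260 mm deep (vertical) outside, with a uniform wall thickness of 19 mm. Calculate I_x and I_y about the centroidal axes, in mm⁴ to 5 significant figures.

I_x ≈ 1.0100 × 10⁸ mm⁴, I_y ≈ 2.7240 × 10⁷ mm⁴

Decompose the section into non-overlapping parts with the origin at the bottom-left of its bounding rectangle.
Outer rectangle: 120 × 260, A = 31 200 mm², y = 130 mm, Ī = 175 760 000 mm⁴.
Inner void (subtracted): 82 × 222, A = 18 204 mm², y = 130 mm, Ī = 74 763 828 mm⁴.
By symmetry the centroid is at mid-height, ȳ = 130 mm.
All pieces are centred on the centroidal x-axis, so I = ΣĪ (holes subtracted) = 100 996 172 mm⁴.
Repeating about the centroidal y-axis gives I_y = 27 239 692 mm⁴.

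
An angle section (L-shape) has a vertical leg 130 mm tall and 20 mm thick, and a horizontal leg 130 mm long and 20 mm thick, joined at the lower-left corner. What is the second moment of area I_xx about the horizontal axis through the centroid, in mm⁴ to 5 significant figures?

I_xx ≈ 7.3398 × 10⁶ mm⁴

Treat the section as a set of non-overlapping primitives; coordinates are from the bounding-box lower-left.
Vertical leg: 20 × 130, A = 2 600 mm², y = 65 mm, Ī = 3 661 667 mm⁴.
Horizontal leg (remainder): 110 × 20, A = 2 200 mm², y = 10 mm, Ī = 73333.33 mm⁴.
Centroid: ȳ = ΣA·y / ΣA = 39.79167 mm.
Transfer each piece to the horizontal axis through the centroid using Ī + A·d² with d = y − 39.79167:
  vertical leg: d = 25.20833 mm → contributes +5 313 863 mm⁴
  horizontal leg (remainder): d = -29.79167 mm → contributes +2 025 929 mm⁴
Total I = 7 339 792 mm⁴.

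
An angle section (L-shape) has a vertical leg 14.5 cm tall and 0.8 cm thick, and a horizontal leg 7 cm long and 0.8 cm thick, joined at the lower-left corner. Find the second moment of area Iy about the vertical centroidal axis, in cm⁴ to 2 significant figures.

Decompose the section into non-overlapping parts with the origin at the bottom-left of its bounding rectangle.
Vertical leg: 0.8 × 14.5, A = 11.6 cm², x = 0.4 cm, Ī = 0.6187 cm⁴.
Horizontal leg (remainder): 6.2 × 0.8, A = 4.96 cm², x = 3.9 cm, Ī = 15.89 cm⁴.
Centroid: x̄ = ΣA·x / ΣA = 1.448 cm.
Transfer each piece to the vertical centroidal axis using Ī + A·d² with d = x − 1.448:
  vertical leg: d = -1.048 cm → contributes +13.37 cm⁴
  horizontal leg (remainder): d = 2.452 cm → contributes +45.7 cm⁴
Total I = 59.07 cm⁴.

Iy ≈ 59 cm⁴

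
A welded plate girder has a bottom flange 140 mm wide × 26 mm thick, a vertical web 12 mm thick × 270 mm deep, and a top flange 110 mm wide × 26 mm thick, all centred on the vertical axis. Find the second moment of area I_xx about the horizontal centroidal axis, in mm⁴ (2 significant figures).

Decompose the section into non-overlapping parts with the origin at the bottom-left of its bounding rectangle.
Bottom plate: 140 × 26, A = 3 640 mm², y = 13 mm, Ī = 205 053 mm⁴.
Web plate: 12 × 270, A = 3 240 mm², y = 161 mm, Ī = 19 683 000 mm⁴.
Top plate: 110 × 26, A = 2 860 mm², y = 309 mm, Ī = 161 113 mm⁴.
Centroid: ȳ = ΣA·y / ΣA = 149.1 mm.
Transfer each piece to the horizontal centroidal axis using Ī + A·d² with d = y − 149.1:
  bottom plate: d = -136.1 mm → contributes +67 676 950 mm⁴
  web plate: d = 11.85 mm → contributes +20 138 134 mm⁴
  top plate: d = 159.9 mm → contributes +73 241 869 mm⁴
Total I = 161 056 954 mm⁴.

I_xx ≈ 1.6 × 10⁸ mm⁴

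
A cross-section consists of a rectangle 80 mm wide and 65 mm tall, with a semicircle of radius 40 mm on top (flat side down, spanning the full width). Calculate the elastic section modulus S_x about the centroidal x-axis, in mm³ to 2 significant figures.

S_x ≈ 1.1 × 10⁵ mm³

Treat the section as a set of non-overlapping primitives; coordinates are from the bounding-box lower-left.
Rectangular body: 80 × 65, A = 5 200 mm², y = 32.5 mm, Ī = 1 830 833 mm⁴.
Semicircular cap: semicircle r = 40, A = 2 513 mm², y = 81.98 mm, Ī = 280 978 mm⁴.
Centroid: ȳ = ΣA·y / ΣA = 48.62 mm.
Transfer each piece to the centroidal x-axis using Ī + A·d² with d = y − 48.62:
  rectangular body: d = -16.12 mm → contributes +3 182 296 mm⁴
  semicircular cap: d = 33.36 mm → contributes +3 077 173 mm⁴
Total I = 6 259 468 mm⁴.
Extreme fibre distance c = 56.38 mm; S = I/c = 111 025 mm³.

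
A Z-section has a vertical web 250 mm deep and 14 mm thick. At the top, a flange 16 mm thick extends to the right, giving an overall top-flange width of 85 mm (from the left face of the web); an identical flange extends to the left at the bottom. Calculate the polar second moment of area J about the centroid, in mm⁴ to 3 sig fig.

J ≈ 5.45 × 10⁷ mm⁴

Decompose the section into non-overlapping parts with the origin at the bottom-left of its bounding rectangle.
Web: 14 × 250, A = 3 500 mm², y = 125 mm, Ī = 18 229 167 mm⁴.
Top flange (beyond web): 71 × 16, A = 1 136 mm², y = 242 mm, Ī = 24 235 mm⁴.
Bottom flange (beyond web): 71 × 16, A = 1 136 mm², y = 8 mm, Ī = 24 235 mm⁴.
Centroid: ȳ = ΣA·y / ΣA = 125 mm.
Transfer each piece to the centroidal x-axis using Ī + A·d² with d = y − 125:
  web: d = 0 mm → contributes +18 229 167 mm⁴
  top flange (beyond web): d = 117 mm → contributes +15 574 939 mm⁴
  bottom flange (beyond web): d = -117 mm → contributes +15 574 939 mm⁴
Total I = 49 379 044 mm⁴.
For the y-axis: x̄ = 78 mm.
Repeating about the centroidal y-axis gives I_y = 5 115 396 mm⁴.
Polar second moment: J = I_x + I_y = 54 494 440 mm⁴.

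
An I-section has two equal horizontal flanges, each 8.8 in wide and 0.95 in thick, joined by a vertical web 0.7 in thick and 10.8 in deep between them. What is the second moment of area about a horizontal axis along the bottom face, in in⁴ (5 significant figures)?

I_base ≈ 1630.9 in⁴

Decompose the section into non-overlapping parts with the origin at the bottom-left of its bounding rectangle.
Bottom flange: 8.8 × 0.95, A = 8.36 in², y = 0.475 in, Ī = 0.6287417 in⁴.
Web: 0.7 × 10.8, A = 7.56 in², y = 6.35 in, Ī = 73.4832 in⁴.
Top flange: 8.8 × 0.95, A = 8.36 in², y = 12.225 in, Ī = 0.6287417 in⁴.
Transfer each piece to the bottom edge using Ī + A·d² with d = y − 0:
  bottom flange: d = 0.475 in → contributes +2.514967 in⁴
  web: d = 6.35 in → contributes +378.3213 in⁴
  top flange: d = 12.225 in → contributes +1250.036 in⁴
Total I = 1630.872 in⁴.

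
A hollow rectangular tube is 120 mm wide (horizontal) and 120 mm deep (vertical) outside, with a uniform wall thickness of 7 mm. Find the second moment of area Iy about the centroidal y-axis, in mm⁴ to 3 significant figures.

Treat the section as a set of non-overlapping primitives; coordinates are from the bounding-box lower-left.
Outer rectangle: 120 × 120, A = 14 400 mm², x = 60 mm, Ī = 17 280 000 mm⁴.
Inner void (subtracted): 106 × 106, A = 11 236 mm², x = 60 mm, Ī = 10 520 641 mm⁴.
By symmetry the centroid is at mid-width, x̄ = 60 mm.
All pieces are centred on the centroidal y-axis, so I = ΣĪ (holes subtracted) = 6 759 359 mm⁴.

Iy ≈ 6.76 × 10⁶ mm⁴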